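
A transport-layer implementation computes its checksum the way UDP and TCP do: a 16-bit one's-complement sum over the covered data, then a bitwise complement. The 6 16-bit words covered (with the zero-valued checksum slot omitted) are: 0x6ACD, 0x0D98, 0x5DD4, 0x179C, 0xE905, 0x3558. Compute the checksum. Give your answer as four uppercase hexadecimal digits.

One's-complement addition (fold any carry out of bit 15 back into bit 0):
  0x6ACD + 0x0D98 = 0x07865
  0x7865 + 0x5DD4 = 0x0D639
  0xD639 + 0x179C = 0x0EDD5
  0xEDD5 + 0xE905 = 0x1D6DA → wrap carry → 0xD6DB
  0xD6DB + 0x3558 = 0x10C33 → wrap carry → 0x0C34
One's-complement sum = 0x0C34.
Checksum = ~0x0C34 & 0xFFFF = 0xF3CB.

F3CB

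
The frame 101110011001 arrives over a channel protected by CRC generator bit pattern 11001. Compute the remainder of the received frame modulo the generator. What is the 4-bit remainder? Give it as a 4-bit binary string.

0001

Modulo-2 division of 101110011001 by 11001:
  pos 0: 10111 XOR 11001 = 01110
  pos 1: 11100 XOR 11001 = 00101
  pos 3: 10101 XOR 11001 = 01100
  pos 4: 11001 XOR 11001 = 00000
Remainder = 0001 (nonzero — an error is detected).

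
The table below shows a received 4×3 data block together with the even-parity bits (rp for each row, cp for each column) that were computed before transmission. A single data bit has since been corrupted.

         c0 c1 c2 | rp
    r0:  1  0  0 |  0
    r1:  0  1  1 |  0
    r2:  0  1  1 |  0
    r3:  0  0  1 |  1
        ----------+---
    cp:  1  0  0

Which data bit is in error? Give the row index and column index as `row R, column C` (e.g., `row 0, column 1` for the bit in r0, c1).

row 0, column 2

Recompute each row's even parity and compare to rp:
  r0: data parity 1, sent rp 0 → mismatch
  r1: data parity 0, sent rp 0 → ok
  r2: data parity 0, sent rp 0 → ok
  r3: data parity 1, sent rp 1 → ok
Recompute each column's even parity and compare to cp:
  c0: data parity 1, sent cp 1 → ok
  c1: data parity 0, sent cp 0 → ok
  c2: data parity 1, sent cp 0 → mismatch
Exactly one row (r0) and one column (c2) fail → the flipped bit is at their intersection.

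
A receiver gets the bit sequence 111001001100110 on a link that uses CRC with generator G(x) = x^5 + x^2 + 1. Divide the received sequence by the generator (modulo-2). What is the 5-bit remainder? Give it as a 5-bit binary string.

11100

Modulo-2 division of 111001001100110 by 100101:
  pos 0: 111001 XOR 100101 = 011100
  pos 1: 111000 XOR 100101 = 011101
  pos 2: 111010 XOR 100101 = 011111
  pos 3: 111111 XOR 100101 = 011010
  pos 4: 110101 XOR 100101 = 010000
  pos 5: 100000 XOR 100101 = 000101
  pos 8: 101011 XOR 100101 = 001110
Remainder = 11100 (nonzero — an error is detected).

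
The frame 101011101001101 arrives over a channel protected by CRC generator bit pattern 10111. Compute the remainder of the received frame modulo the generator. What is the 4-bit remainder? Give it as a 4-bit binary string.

0111

Modulo-2 division of 101011101001101 by 10111:
  pos 0: 10101 XOR 10111 = 00010
  pos 3: 10110 XOR 10111 = 00001
  pos 7: 11001 XOR 10111 = 01110
  pos 8: 11101 XOR 10111 = 01010
  pos 9: 10100 XOR 10111 = 00011
Remainder = 0111 (nonzero — an error is detected).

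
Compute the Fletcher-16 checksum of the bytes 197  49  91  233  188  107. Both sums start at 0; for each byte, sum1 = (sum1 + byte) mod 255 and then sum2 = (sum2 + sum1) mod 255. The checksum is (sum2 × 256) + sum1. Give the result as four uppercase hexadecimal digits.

Running sums (mod 255):
  after byte 0 (197): sum1=197, sum2=197
  after byte 1 (49): sum1=246, sum2=188
  after byte 2 (91): sum1=82, sum2=15
  after byte 3 (233): sum1=60, sum2=75
  after byte 4 (188): sum1=248, sum2=68
  after byte 5 (107): sum1=100, sum2=168
Checksum = sum2·256 + sum1 = 168·256 + 100 = 43108 = 0xA864.

A864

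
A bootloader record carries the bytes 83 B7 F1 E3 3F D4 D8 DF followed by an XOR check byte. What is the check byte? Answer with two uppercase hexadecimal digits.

CA

XOR the bytes together:
  start with 0x83
  0x83 ⊕ 0xB7 = 0x34
  0x34 ⊕ 0xF1 = 0xC5
  0xC5 ⊕ 0xE3 = 0x26
  0x26 ⊕ 0x3F = 0x19
  0x19 ⊕ 0xD4 = 0xCD
  0xCD ⊕ 0xD8 = 0x15
  0x15 ⊕ 0xDF = 0xCA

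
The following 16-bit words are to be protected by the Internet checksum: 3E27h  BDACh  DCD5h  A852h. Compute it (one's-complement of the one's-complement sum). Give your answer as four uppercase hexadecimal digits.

One's-complement addition (fold any carry out of bit 15 back into bit 0):
  0x3E27 + 0xBDAC = 0x0FBD3
  0xFBD3 + 0xDCD5 = 0x1D8A8 → wrap carry → 0xD8A9
  0xD8A9 + 0xA852 = 0x180FB → wrap carry → 0x80FC
One's-complement sum = 0x80FC.
Checksum = ~0x80FC & 0xFFFF = 0x7F03.

7F03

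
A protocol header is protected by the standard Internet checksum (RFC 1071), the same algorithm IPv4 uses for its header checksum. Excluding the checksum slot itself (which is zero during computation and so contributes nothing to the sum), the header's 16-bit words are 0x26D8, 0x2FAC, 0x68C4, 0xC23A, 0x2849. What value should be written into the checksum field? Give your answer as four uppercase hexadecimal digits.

5633

One's-complement addition (fold any carry out of bit 15 back into bit 0):
  0x26D8 + 0x2FAC = 0x05684
  0x5684 + 0x68C4 = 0x0BF48
  0xBF48 + 0xC23A = 0x18182 → wrap carry → 0x8183
  0x8183 + 0x2849 = 0x0A9CC
One's-complement sum = 0xA9CC.
Checksum = ~0xA9CC & 0xFFFF = 0x5633.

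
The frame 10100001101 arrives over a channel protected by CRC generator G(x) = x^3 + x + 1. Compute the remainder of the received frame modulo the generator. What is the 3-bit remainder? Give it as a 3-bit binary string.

111

Modulo-2 division of 10100001101 by 1011:
  pos 0: 1010 XOR 1011 = 0001
  pos 3: 1000 XOR 1011 = 0011
  pos 5: 1111 XOR 1011 = 0100
  pos 6: 1000 XOR 1011 = 0011
Remainder = 111 (nonzero — an error is detected).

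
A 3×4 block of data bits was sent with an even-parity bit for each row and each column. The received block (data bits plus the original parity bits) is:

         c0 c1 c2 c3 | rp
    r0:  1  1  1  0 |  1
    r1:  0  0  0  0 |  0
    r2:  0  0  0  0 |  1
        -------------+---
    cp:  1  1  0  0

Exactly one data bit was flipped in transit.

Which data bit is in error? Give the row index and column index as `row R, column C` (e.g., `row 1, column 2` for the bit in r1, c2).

row 2, column 2

Recompute each row's even parity and compare to rp:
  r0: data parity 1, sent rp 1 → ok
  r1: data parity 0, sent rp 0 → ok
  r2: data parity 0, sent rp 1 → mismatch
Recompute each column's even parity and compare to cp:
  c0: data parity 1, sent cp 1 → ok
  c1: data parity 1, sent cp 1 → ok
  c2: data parity 1, sent cp 0 → mismatch
  c3: data parity 0, sent cp 0 → ok
Exactly one row (r2) and one column (c2) fail → the flipped bit is at their intersection.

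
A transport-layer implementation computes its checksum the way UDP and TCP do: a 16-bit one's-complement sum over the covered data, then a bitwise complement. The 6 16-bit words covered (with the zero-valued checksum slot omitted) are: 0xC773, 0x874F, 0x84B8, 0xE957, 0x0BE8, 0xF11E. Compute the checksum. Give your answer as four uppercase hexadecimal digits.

One's-complement addition (fold any carry out of bit 15 back into bit 0):
  0xC773 + 0x874F = 0x14EC2 → wrap carry → 0x4EC3
  0x4EC3 + 0x84B8 = 0x0D37B
  0xD37B + 0xE957 = 0x1BCD2 → wrap carry → 0xBCD3
  0xBCD3 + 0x0BE8 = 0x0C8BB
  0xC8BB + 0xF11E = 0x1B9D9 → wrap carry → 0xB9DA
One's-complement sum = 0xB9DA.
Checksum = ~0xB9DA & 0xFFFF = 0x4625.

4625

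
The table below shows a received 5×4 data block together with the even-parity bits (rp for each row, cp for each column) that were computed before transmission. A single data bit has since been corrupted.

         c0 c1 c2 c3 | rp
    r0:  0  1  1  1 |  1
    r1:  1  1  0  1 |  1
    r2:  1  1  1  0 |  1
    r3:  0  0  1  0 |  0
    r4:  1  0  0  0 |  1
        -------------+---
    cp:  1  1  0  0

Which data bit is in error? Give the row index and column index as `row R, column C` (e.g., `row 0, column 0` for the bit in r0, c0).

row 3, column 2

Recompute each row's even parity and compare to rp:
  r0: data parity 1, sent rp 1 → ok
  r1: data parity 1, sent rp 1 → ok
  r2: data parity 1, sent rp 1 → ok
  r3: data parity 1, sent rp 0 → mismatch
  r4: data parity 1, sent rp 1 → ok
Recompute each column's even parity and compare to cp:
  c0: data parity 1, sent cp 1 → ok
  c1: data parity 1, sent cp 1 → ok
  c2: data parity 1, sent cp 0 → mismatch
  c3: data parity 0, sent cp 0 → ok
Exactly one row (r3) and one column (c2) fail → the flipped bit is at their intersection.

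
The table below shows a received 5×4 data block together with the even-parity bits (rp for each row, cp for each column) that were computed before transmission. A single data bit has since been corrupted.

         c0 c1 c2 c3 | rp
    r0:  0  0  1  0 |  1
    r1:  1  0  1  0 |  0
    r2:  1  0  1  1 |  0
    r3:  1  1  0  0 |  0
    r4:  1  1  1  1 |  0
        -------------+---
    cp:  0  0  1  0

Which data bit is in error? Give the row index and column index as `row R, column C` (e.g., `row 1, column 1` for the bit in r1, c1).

Recompute each row's even parity and compare to rp:
  r0: data parity 1, sent rp 1 → ok
  r1: data parity 0, sent rp 0 → ok
  r2: data parity 1, sent rp 0 → mismatch
  r3: data parity 0, sent rp 0 → ok
  r4: data parity 0, sent rp 0 → ok
Recompute each column's even parity and compare to cp:
  c0: data parity 0, sent cp 0 → ok
  c1: data parity 0, sent cp 0 → ok
  c2: data parity 0, sent cp 1 → mismatch
  c3: data parity 0, sent cp 0 → ok
Exactly one row (r2) and one column (c2) fail → the flipped bit is at their intersection.

row 2, column 2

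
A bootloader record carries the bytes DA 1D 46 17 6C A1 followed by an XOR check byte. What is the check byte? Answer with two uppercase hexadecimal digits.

5B

XOR the bytes together:
  start with 0xDA
  0xDA ⊕ 0x1D = 0xC7
  0xC7 ⊕ 0x46 = 0x81
  0x81 ⊕ 0x17 = 0x96
  0x96 ⊕ 0x6C = 0xFA
  0xFA ⊕ 0xA1 = 0x5B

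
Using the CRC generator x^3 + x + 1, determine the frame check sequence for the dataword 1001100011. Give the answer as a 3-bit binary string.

Append 3 zeros: 1001100011000. Divide by 1011 (XOR where the leading bit is 1):
  pos 0: 1001 XOR 1011 = 0010
  pos 2: 1010 XOR 1011 = 0001
  pos 5: 1001 XOR 1011 = 0010
  pos 7: 1010 XOR 1011 = 0001
Remainder (last 3 bits) = 100. This is the CRC / FCS.

100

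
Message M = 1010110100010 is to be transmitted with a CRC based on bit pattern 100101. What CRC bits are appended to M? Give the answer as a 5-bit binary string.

00101

Append 5 zeros: 101011010001000000. Divide by 100101 (XOR where the leading bit is 1):
  pos 0: 101011 XOR 100101 = 001110
  pos 2: 111001 XOR 100101 = 011100
  pos 3: 111000 XOR 100101 = 011101
  pos 4: 111010 XOR 100101 = 011111
  pos 5: 111110 XOR 100101 = 011011
  pos 6: 110111 XOR 100101 = 010010
  pos 7: 100100 XOR 100101 = 000001
  pos 12: 100000 XOR 100101 = 000101
Remainder (last 5 bits) = 00101. This is the CRC / FCS.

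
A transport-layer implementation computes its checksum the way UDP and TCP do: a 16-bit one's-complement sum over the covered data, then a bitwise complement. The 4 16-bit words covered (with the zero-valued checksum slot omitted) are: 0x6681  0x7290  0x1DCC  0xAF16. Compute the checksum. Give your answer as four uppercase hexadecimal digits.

One's-complement addition (fold any carry out of bit 15 back into bit 0):
  0x6681 + 0x7290 = 0x0D911
  0xD911 + 0x1DCC = 0x0F6DD
  0xF6DD + 0xAF16 = 0x1A5F3 → wrap carry → 0xA5F4
One's-complement sum = 0xA5F4.
Checksum = ~0xA5F4 & 0xFFFF = 0x5A0B.

5A0B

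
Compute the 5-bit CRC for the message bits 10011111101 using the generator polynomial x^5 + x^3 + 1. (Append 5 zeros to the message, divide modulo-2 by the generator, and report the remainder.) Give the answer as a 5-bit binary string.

00111

Append 5 zeros: 1001111110100000. Divide by 101001 (XOR where the leading bit is 1):
  pos 0: 100111 XOR 101001 = 001110
  pos 2: 111011 XOR 101001 = 010010
  pos 3: 100101 XOR 101001 = 001100
  pos 5: 110001 XOR 101001 = 011000
  pos 6: 110000 XOR 101001 = 011001
  pos 7: 110010 XOR 101001 = 011011
  pos 8: 110110 XOR 101001 = 011111
  pos 9: 111110 XOR 101001 = 010111
  pos 10: 101110 XOR 101001 = 000111
Remainder (last 5 bits) = 00111. This is the CRC / FCS.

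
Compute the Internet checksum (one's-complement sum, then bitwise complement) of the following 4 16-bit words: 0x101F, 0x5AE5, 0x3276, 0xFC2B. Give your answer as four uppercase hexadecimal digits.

6659

One's-complement addition (fold any carry out of bit 15 back into bit 0):
  0x101F + 0x5AE5 = 0x06B04
  0x6B04 + 0x3276 = 0x09D7A
  0x9D7A + 0xFC2B = 0x199A5 → wrap carry → 0x99A6
One's-complement sum = 0x99A6.
Checksum = ~0x99A6 & 0xFFFF = 0x6659.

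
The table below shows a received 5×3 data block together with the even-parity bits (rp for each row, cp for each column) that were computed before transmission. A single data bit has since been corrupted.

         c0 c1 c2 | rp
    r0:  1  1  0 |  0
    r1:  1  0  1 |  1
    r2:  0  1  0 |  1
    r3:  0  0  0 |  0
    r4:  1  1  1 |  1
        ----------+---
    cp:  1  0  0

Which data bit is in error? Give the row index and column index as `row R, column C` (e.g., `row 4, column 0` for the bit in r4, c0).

row 1, column 1

Recompute each row's even parity and compare to rp:
  r0: data parity 0, sent rp 0 → ok
  r1: data parity 0, sent rp 1 → mismatch
  r2: data parity 1, sent rp 1 → ok
  r3: data parity 0, sent rp 0 → ok
  r4: data parity 1, sent rp 1 → ok
Recompute each column's even parity and compare to cp:
  c0: data parity 1, sent cp 1 → ok
  c1: data parity 1, sent cp 0 → mismatch
  c2: data parity 0, sent cp 0 → ok
Exactly one row (r1) and one column (c1) fail → the flipped bit is at their intersection.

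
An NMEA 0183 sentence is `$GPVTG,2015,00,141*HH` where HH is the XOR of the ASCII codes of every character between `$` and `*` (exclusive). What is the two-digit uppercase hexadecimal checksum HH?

4C

XOR the ASCII codes of the payload characters:
  'G' = 0x47 → acc = 0x47
  'P' = 0x50 → acc = 0x17
  'V' = 0x56 → acc = 0x41
  'T' = 0x54 → acc = 0x15
  'G' = 0x47 → acc = 0x52
  ',' = 0x2C → acc = 0x7E
  '2' = 0x32 → acc = 0x4C
  '0' = 0x30 → acc = 0x7C
  '1' = 0x31 → acc = 0x4D
  '5' = 0x35 → acc = 0x78
  ',' = 0x2C → acc = 0x54
  '0' = 0x30 → acc = 0x64
  '0' = 0x30 → acc = 0x54
  ',' = 0x2C → acc = 0x78
  '1' = 0x31 → acc = 0x49
  '4' = 0x34 → acc = 0x7D
  '1' = 0x31 → acc = 0x4C
Checksum = 0x4C.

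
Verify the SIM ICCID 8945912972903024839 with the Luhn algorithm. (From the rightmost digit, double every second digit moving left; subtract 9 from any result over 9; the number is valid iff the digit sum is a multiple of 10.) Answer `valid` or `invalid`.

valid

From the right, keep odd positions and double even positions (subtract 9 from any doubled value over 9):
  doubled (positions 2,4,...): 6 8 0 0 4 9 2 1 9 → sum 39
  kept (positions 1,3,...): 9 8 2 3 9 7 2 9 4 8 → sum 61
Total = 100.
100 mod 10 = 0, so the number is valid.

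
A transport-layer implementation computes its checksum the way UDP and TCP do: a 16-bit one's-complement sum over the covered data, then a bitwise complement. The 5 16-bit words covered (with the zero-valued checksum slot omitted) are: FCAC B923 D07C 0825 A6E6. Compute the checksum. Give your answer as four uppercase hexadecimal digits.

One's-complement addition (fold any carry out of bit 15 back into bit 0):
  0xFCAC + 0xB923 = 0x1B5CF → wrap carry → 0xB5D0
  0xB5D0 + 0xD07C = 0x1864C → wrap carry → 0x864D
  0x864D + 0x0825 = 0x08E72
  0x8E72 + 0xA6E6 = 0x13558 → wrap carry → 0x3559
One's-complement sum = 0x3559.
Checksum = ~0x3559 & 0xFFFF = 0xCAA6.

CAA6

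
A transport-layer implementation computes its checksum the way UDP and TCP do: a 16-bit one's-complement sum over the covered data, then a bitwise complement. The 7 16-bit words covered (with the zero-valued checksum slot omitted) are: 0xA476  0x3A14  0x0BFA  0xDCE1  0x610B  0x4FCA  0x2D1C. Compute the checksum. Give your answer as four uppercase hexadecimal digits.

One's-complement addition (fold any carry out of bit 15 back into bit 0):
  0xA476 + 0x3A14 = 0x0DE8A
  0xDE8A + 0x0BFA = 0x0EA84
  0xEA84 + 0xDCE1 = 0x1C765 → wrap carry → 0xC766
  0xC766 + 0x610B = 0x12871 → wrap carry → 0x2872
  0x2872 + 0x4FCA = 0x0783C
  0x783C + 0x2D1C = 0x0A558
One's-complement sum = 0xA558.
Checksum = ~0xA558 & 0xFFFF = 0x5AA7.

5AA7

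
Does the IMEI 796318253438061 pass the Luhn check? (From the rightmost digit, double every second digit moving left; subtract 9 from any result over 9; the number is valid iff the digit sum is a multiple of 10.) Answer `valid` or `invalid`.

From the right, keep odd positions and double even positions (subtract 9 from any doubled value over 9):
  doubled (positions 2,4,...): 3 7 8 1 7 6 9 → sum 41
  kept (positions 1,3,...): 1 0 3 3 2 1 6 7 → sum 23
Total = 64.
64 mod 10 = 4, so the number is invalid.

invalid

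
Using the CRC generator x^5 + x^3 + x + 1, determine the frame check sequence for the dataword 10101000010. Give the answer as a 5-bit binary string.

Append 5 zeros: 1010100001000000. Divide by 101011 (XOR where the leading bit is 1):
  pos 0: 101010 XOR 101011 = 000001
  pos 5: 100010 XOR 101011 = 001001
  pos 7: 100100 XOR 101011 = 001111
  pos 9: 111100 XOR 101011 = 010111
  pos 10: 101110 XOR 101011 = 000101
Remainder (last 5 bits) = 00101. This is the CRC / FCS.

00101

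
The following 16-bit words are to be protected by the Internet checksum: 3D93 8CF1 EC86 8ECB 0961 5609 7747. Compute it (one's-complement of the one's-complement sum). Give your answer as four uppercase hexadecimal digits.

E376

One's-complement addition (fold any carry out of bit 15 back into bit 0):
  0x3D93 + 0x8CF1 = 0x0CA84
  0xCA84 + 0xEC86 = 0x1B70A → wrap carry → 0xB70B
  0xB70B + 0x8ECB = 0x145D6 → wrap carry → 0x45D7
  0x45D7 + 0x0961 = 0x04F38
  0x4F38 + 0x5609 = 0x0A541
  0xA541 + 0x7747 = 0x11C88 → wrap carry → 0x1C89
One's-complement sum = 0x1C89.
Checksum = ~0x1C89 & 0xFFFF = 0xE376.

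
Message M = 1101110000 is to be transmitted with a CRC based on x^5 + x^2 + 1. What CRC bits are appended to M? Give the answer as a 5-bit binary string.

Append 5 zeros: 110111000000000. Divide by 100101 (XOR where the leading bit is 1):
  pos 0: 110111 XOR 100101 = 010010
  pos 1: 100100 XOR 100101 = 000001
  pos 6: 100000 XOR 100101 = 000101
  pos 9: 101000 XOR 100101 = 001101
Remainder (last 5 bits) = 01101. This is the CRC / FCS.

01101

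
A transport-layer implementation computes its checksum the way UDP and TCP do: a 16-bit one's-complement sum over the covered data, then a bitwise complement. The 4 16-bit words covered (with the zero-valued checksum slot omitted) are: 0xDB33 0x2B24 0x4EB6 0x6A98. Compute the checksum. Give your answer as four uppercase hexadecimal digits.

4059

One's-complement addition (fold any carry out of bit 15 back into bit 0):
  0xDB33 + 0x2B24 = 0x10657 → wrap carry → 0x0658
  0x0658 + 0x4EB6 = 0x0550E
  0x550E + 0x6A98 = 0x0BFA6
One's-complement sum = 0xBFA6.
Checksum = ~0xBFA6 & 0xFFFF = 0x4059.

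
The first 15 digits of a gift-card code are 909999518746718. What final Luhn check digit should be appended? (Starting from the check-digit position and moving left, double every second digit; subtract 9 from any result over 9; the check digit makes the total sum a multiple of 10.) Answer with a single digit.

2

Partial digits right→left: 8 1 7 6 4 7 8 1 5 9 9 9 9 0 9
Double every second digit counting from the check-digit position (so the 1st, 3rd, 5th, ... of the partial from the right).
  doubled (with −9 where >9): 7 5 8 7 1 9 9 9 → sum 55
  kept as-is: 1 6 7 1 9 9 0 → sum 33
Total = 55 + 33 = 88.
Check digit = (10 − (88 mod 10)) mod 10 = 2.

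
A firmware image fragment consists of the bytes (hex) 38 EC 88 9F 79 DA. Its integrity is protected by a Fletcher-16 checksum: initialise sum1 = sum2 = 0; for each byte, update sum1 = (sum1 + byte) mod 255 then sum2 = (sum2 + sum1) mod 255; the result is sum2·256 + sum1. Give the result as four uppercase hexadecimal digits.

C0A1

Running sums (mod 255):
  after byte 0 (38): sum1=56, sum2=56
  after byte 1 (EC): sum1=37, sum2=93
  after byte 2 (88): sum1=173, sum2=11
  after byte 3 (9F): sum1=77, sum2=88
  after byte 4 (79): sum1=198, sum2=31
  after byte 5 (DA): sum1=161, sum2=192
Checksum = sum2·256 + sum1 = 192·256 + 161 = 49313 = 0xC0A1.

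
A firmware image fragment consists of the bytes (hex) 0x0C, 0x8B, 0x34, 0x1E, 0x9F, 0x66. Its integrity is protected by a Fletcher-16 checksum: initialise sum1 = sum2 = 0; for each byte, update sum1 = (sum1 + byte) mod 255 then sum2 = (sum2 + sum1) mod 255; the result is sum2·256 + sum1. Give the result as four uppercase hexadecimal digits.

Running sums (mod 255):
  after byte 0 (0x0C): sum1=12, sum2=12
  after byte 1 (0x8B): sum1=151, sum2=163
  after byte 2 (0x34): sum1=203, sum2=111
  after byte 3 (0x1E): sum1=233, sum2=89
  after byte 4 (0x9F): sum1=137, sum2=226
  after byte 5 (0x66): sum1=239, sum2=210
Checksum = sum2·256 + sum1 = 210·256 + 239 = 53999 = 0xD2EF.

D2EF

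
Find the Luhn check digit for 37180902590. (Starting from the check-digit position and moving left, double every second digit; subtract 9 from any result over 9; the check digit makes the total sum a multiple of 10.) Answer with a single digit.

6

Partial digits right→left: 0 9 5 2 0 9 0 8 1 7 3
Double every second digit counting from the check-digit position (so the 1st, 3rd, 5th, ... of the partial from the right).
  doubled (with −9 where >9): 0 1 0 0 2 6 → sum 9
  kept as-is: 9 2 9 8 7 → sum 35
Total = 9 + 35 = 44.
Check digit = (10 − (44 mod 10)) mod 10 = 6.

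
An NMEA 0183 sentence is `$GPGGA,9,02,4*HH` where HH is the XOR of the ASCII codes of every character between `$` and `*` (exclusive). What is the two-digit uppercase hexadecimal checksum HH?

XOR the ASCII codes of the payload characters:
  'G' = 0x47 → acc = 0x47
  'P' = 0x50 → acc = 0x17
  'G' = 0x47 → acc = 0x50
  'G' = 0x47 → acc = 0x17
  'A' = 0x41 → acc = 0x56
  ',' = 0x2C → acc = 0x7A
  '9' = 0x39 → acc = 0x43
  ',' = 0x2C → acc = 0x6F
  '0' = 0x30 → acc = 0x5F
  '2' = 0x32 → acc = 0x6D
  ',' = 0x2C → acc = 0x41
  '4' = 0x34 → acc = 0x75
Checksum = 0x75.

75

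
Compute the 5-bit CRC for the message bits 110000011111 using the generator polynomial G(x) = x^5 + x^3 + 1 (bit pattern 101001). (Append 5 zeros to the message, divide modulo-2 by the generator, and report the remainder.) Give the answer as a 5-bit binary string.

Append 5 zeros: 11000001111100000. Divide by 101001 (XOR where the leading bit is 1):
  pos 0: 110000 XOR 101001 = 011001
  pos 1: 110010 XOR 101001 = 011011
  pos 2: 110111 XOR 101001 = 011110
  pos 3: 111101 XOR 101001 = 010100
  pos 4: 101001 XOR 101001 = 000000
  pos 10: 110000 XOR 101001 = 011001
  pos 11: 110010 XOR 101001 = 011011
Remainder (last 5 bits) = 11011. This is the CRC / FCS.

11011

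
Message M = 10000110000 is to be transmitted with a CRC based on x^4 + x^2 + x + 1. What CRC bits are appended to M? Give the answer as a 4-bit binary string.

0111

Append 4 zeros: 100001100000000. Divide by 10111 (XOR where the leading bit is 1):
  pos 0: 10000 XOR 10111 = 00111
  pos 2: 11111 XOR 10111 = 01000
  pos 3: 10000 XOR 10111 = 00111
  pos 5: 11100 XOR 10111 = 01011
  pos 6: 10110 XOR 10111 = 00001
  pos 10: 10000 XOR 10111 = 00111
Remainder (last 4 bits) = 0111. This is the CRC / FCS.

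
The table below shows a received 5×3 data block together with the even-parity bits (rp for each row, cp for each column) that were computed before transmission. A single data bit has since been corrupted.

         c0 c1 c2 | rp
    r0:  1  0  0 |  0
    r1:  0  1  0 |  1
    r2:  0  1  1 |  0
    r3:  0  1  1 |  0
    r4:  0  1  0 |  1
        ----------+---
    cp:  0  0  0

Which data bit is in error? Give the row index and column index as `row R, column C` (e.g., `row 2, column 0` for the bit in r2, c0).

row 0, column 0

Recompute each row's even parity and compare to rp:
  r0: data parity 1, sent rp 0 → mismatch
  r1: data parity 1, sent rp 1 → ok
  r2: data parity 0, sent rp 0 → ok
  r3: data parity 0, sent rp 0 → ok
  r4: data parity 1, sent rp 1 → ok
Recompute each column's even parity and compare to cp:
  c0: data parity 1, sent cp 0 → mismatch
  c1: data parity 0, sent cp 0 → ok
  c2: data parity 0, sent cp 0 → ok
Exactly one row (r0) and one column (c0) fail → the flipped bit is at their intersection.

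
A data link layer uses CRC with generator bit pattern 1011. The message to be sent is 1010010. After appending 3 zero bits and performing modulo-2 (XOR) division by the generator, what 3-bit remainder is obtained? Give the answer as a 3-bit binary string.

Append 3 zeros: 1010010000. Divide by 1011 (XOR where the leading bit is 1):
  pos 0: 1010 XOR 1011 = 0001
  pos 3: 1010 XOR 1011 = 0001
  pos 6: 1000 XOR 1011 = 0011
Remainder (last 3 bits) = 011. This is the CRC / FCS.

011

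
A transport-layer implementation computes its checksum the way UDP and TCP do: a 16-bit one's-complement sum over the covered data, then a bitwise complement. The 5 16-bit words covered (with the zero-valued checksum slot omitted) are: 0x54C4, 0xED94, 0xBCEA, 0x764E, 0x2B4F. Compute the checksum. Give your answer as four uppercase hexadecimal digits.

5F1E

One's-complement addition (fold any carry out of bit 15 back into bit 0):
  0x54C4 + 0xED94 = 0x14258 → wrap carry → 0x4259
  0x4259 + 0xBCEA = 0x0FF43
  0xFF43 + 0x764E = 0x17591 → wrap carry → 0x7592
  0x7592 + 0x2B4F = 0x0A0E1
One's-complement sum = 0xA0E1.
Checksum = ~0xA0E1 & 0xFFFF = 0x5F1E.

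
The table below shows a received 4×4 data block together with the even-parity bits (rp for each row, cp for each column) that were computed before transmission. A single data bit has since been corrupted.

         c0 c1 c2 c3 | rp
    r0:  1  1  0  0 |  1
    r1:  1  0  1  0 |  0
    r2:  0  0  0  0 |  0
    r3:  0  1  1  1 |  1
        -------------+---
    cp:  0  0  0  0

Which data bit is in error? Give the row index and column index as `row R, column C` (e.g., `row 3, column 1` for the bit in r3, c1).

row 0, column 3

Recompute each row's even parity and compare to rp:
  r0: data parity 0, sent rp 1 → mismatch
  r1: data parity 0, sent rp 0 → ok
  r2: data parity 0, sent rp 0 → ok
  r3: data parity 1, sent rp 1 → ok
Recompute each column's even parity and compare to cp:
  c0: data parity 0, sent cp 0 → ok
  c1: data parity 0, sent cp 0 → ok
  c2: data parity 0, sent cp 0 → ok
  c3: data parity 1, sent cp 0 → mismatch
Exactly one row (r0) and one column (c3) fail → the flipped bit is at their intersection.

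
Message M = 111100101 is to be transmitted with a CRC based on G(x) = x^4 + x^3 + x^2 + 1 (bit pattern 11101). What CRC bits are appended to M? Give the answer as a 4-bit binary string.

0101

Append 4 zeros: 1111001010000. Divide by 11101 (XOR where the leading bit is 1):
  pos 0: 11110 XOR 11101 = 00011
  pos 3: 11010 XOR 11101 = 00111
  pos 5: 11110 XOR 11101 = 00011
  pos 8: 11000 XOR 11101 = 00101
Remainder (last 4 bits) = 0101. This is the CRC / FCS.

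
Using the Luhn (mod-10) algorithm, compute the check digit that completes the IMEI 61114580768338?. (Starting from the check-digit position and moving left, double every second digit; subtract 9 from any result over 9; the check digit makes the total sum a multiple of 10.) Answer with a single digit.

2

Partial digits right→left: 8 3 3 8 6 7 0 8 5 4 1 1 1 6
Double every second digit counting from the check-digit position (so the 1st, 3rd, 5th, ... of the partial from the right).
  doubled (with −9 where >9): 7 6 3 0 1 2 2 → sum 21
  kept as-is: 3 8 7 8 4 1 6 → sum 37
Total = 21 + 37 = 58.
Check digit = (10 − (58 mod 10)) mod 10 = 2.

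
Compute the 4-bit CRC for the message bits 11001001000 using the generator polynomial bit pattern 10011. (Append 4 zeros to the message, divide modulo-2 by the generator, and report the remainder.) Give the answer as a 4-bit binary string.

1000

Append 4 zeros: 110010010000000. Divide by 10011 (XOR where the leading bit is 1):
  pos 0: 11001 XOR 10011 = 01010
  pos 1: 10100 XOR 10011 = 00111
  pos 3: 11101 XOR 10011 = 01110
  pos 4: 11100 XOR 10011 = 01111
  pos 5: 11110 XOR 10011 = 01101
  pos 6: 11010 XOR 10011 = 01001
  pos 7: 10010 XOR 10011 = 00001
Remainder (last 4 bits) = 1000. This is the CRC / FCS.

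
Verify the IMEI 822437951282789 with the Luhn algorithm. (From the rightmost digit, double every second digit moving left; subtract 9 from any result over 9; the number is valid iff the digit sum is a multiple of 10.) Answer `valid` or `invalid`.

From the right, keep odd positions and double even positions (subtract 9 from any doubled value over 9):
  doubled (positions 2,4,...): 7 4 4 1 5 8 4 → sum 33
  kept (positions 1,3,...): 9 7 8 1 9 3 2 8 → sum 47
Total = 80.
80 mod 10 = 0, so the number is valid.

valid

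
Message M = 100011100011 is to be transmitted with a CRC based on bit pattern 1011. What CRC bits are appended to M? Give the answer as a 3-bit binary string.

Append 3 zeros: 100011100011000. Divide by 1011 (XOR where the leading bit is 1):
  pos 0: 1000 XOR 1011 = 0011
  pos 2: 1111 XOR 1011 = 0100
  pos 3: 1001 XOR 1011 = 0010
  pos 5: 1000 XOR 1011 = 0011
  pos 7: 1101 XOR 1011 = 0110
  pos 8: 1101 XOR 1011 = 0110
  pos 9: 1100 XOR 1011 = 0111
  pos 10: 1110 XOR 1011 = 0101
  pos 11: 1010 XOR 1011 = 0001
Remainder (last 3 bits) = 001. This is the CRC / FCS.

001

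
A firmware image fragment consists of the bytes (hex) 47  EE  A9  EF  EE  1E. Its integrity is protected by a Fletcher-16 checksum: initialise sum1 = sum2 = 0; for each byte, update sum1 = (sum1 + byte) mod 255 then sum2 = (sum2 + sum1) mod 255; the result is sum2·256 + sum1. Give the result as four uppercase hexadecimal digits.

Running sums (mod 255):
  after byte 0 (47): sum1=71, sum2=71
  after byte 1 (EE): sum1=54, sum2=125
  after byte 2 (A9): sum1=223, sum2=93
  after byte 3 (EF): sum1=207, sum2=45
  after byte 4 (EE): sum1=190, sum2=235
  after byte 5 (1E): sum1=220, sum2=200
Checksum = sum2·256 + sum1 = 200·256 + 220 = 51420 = 0xC8DC.

C8DC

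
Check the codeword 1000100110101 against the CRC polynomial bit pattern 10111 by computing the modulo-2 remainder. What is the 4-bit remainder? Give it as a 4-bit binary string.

0000

Modulo-2 division of 1000100110101 by 10111:
  pos 0: 10001 XOR 10111 = 00110
  pos 2: 11000 XOR 10111 = 01111
  pos 3: 11111 XOR 10111 = 01000
  pos 4: 10001 XOR 10111 = 00110
  pos 6: 11001 XOR 10111 = 01110
  pos 7: 11100 XOR 10111 = 01011
  pos 8: 10111 XOR 10111 = 00000
Remainder = 0000 (zero — the frame passes the CRC check).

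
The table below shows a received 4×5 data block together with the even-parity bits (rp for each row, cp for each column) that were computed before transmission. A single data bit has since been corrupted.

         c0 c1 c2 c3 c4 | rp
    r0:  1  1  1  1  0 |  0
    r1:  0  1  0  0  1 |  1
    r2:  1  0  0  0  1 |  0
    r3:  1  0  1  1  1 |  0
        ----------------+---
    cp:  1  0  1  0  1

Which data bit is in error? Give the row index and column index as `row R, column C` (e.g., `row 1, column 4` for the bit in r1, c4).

Recompute each row's even parity and compare to rp:
  r0: data parity 0, sent rp 0 → ok
  r1: data parity 0, sent rp 1 → mismatch
  r2: data parity 0, sent rp 0 → ok
  r3: data parity 0, sent rp 0 → ok
Recompute each column's even parity and compare to cp:
  c0: data parity 1, sent cp 1 → ok
  c1: data parity 0, sent cp 0 → ok
  c2: data parity 0, sent cp 1 → mismatch
  c3: data parity 0, sent cp 0 → ok
  c4: data parity 1, sent cp 1 → ok
Exactly one row (r1) and one column (c2) fail → the flipped bit is at their intersection.

row 1, column 2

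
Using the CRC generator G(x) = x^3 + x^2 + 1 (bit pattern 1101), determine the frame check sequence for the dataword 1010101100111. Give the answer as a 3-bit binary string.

100

Append 3 zeros: 1010101100111000. Divide by 1101 (XOR where the leading bit is 1):
  pos 0: 1010 XOR 1101 = 0111
  pos 1: 1111 XOR 1101 = 0010
  pos 3: 1001 XOR 1101 = 0100
  pos 4: 1001 XOR 1101 = 0100
  pos 5: 1000 XOR 1101 = 0101
  pos 6: 1010 XOR 1101 = 0111
  pos 7: 1111 XOR 1101 = 0010
  pos 9: 1011 XOR 1101 = 0110
  pos 10: 1100 XOR 1101 = 0001
Remainder (last 3 bits) = 100. This is the CRC / FCS.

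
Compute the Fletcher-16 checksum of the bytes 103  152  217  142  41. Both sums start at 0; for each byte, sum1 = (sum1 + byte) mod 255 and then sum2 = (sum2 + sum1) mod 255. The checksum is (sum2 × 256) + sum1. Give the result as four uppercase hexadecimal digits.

Running sums (mod 255):
  after byte 0 (103): sum1=103, sum2=103
  after byte 1 (152): sum1=0, sum2=103
  after byte 2 (217): sum1=217, sum2=65
  after byte 3 (142): sum1=104, sum2=169
  after byte 4 (41): sum1=145, sum2=59
Checksum = sum2·256 + sum1 = 59·256 + 145 = 15249 = 0x3B91.

3B91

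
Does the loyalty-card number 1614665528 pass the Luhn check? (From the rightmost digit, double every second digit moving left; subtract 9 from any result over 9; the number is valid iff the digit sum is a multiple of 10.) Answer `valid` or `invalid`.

From the right, keep odd positions and double even positions (subtract 9 from any doubled value over 9):
  doubled (positions 2,4,...): 4 1 3 2 2 → sum 12
  kept (positions 1,3,...): 8 5 6 4 6 → sum 29
Total = 41.
41 mod 10 = 1, so the number is invalid.

invalid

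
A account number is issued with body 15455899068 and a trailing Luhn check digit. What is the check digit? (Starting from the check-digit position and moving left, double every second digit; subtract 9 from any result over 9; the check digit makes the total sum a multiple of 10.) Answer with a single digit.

0

Partial digits right→left: 8 6 0 9 9 8 5 5 4 5 1
Double every second digit counting from the check-digit position (so the 1st, 3rd, 5th, ... of the partial from the right).
  doubled (with −9 where >9): 7 0 9 1 8 2 → sum 27
  kept as-is: 6 9 8 5 5 → sum 33
Total = 27 + 33 = 60.
Check digit = (10 − (60 mod 10)) mod 10 = 0.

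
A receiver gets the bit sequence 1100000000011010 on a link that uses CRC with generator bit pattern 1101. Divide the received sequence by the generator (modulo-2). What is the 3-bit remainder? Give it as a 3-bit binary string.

011

Modulo-2 division of 1100000000011010 by 1101:
  pos 0: 1100 XOR 1101 = 0001
  pos 3: 1000 XOR 1101 = 0101
  pos 4: 1010 XOR 1101 = 0111
  pos 5: 1110 XOR 1101 = 0011
  pos 7: 1100 XOR 1101 = 0001
  pos 10: 1110 XOR 1101 = 0011
  pos 12: 1110 XOR 1101 = 0011
Remainder = 011 (nonzero — an error is detected).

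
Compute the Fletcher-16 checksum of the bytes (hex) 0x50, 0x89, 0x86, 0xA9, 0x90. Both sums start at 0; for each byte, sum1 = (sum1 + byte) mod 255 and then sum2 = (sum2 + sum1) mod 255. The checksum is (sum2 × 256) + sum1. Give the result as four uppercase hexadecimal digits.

Running sums (mod 255):
  after byte 0 (0x50): sum1=80, sum2=80
  after byte 1 (0x89): sum1=217, sum2=42
  after byte 2 (0x86): sum1=96, sum2=138
  after byte 3 (0xA9): sum1=10, sum2=148
  after byte 4 (0x90): sum1=154, sum2=47
Checksum = sum2·256 + sum1 = 47·256 + 154 = 12186 = 0x2F9A.

2F9A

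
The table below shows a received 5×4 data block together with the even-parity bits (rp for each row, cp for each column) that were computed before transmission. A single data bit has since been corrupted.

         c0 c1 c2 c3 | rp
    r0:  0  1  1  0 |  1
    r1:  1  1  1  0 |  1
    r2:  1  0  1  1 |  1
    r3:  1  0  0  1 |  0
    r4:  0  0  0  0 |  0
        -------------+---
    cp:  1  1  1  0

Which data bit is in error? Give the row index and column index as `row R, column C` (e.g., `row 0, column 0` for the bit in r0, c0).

Recompute each row's even parity and compare to rp:
  r0: data parity 0, sent rp 1 → mismatch
  r1: data parity 1, sent rp 1 → ok
  r2: data parity 1, sent rp 1 → ok
  r3: data parity 0, sent rp 0 → ok
  r4: data parity 0, sent rp 0 → ok
Recompute each column's even parity and compare to cp:
  c0: data parity 1, sent cp 1 → ok
  c1: data parity 0, sent cp 1 → mismatch
  c2: data parity 1, sent cp 1 → ok
  c3: data parity 0, sent cp 0 → ok
Exactly one row (r0) and one column (c1) fail → the flipped bit is at their intersection.

row 0, column 1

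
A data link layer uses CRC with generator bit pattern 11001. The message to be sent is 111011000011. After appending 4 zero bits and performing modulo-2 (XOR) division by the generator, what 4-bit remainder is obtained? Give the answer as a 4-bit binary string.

Append 4 zeros: 1110110000110000. Divide by 11001 (XOR where the leading bit is 1):
  pos 0: 11101 XOR 11001 = 00100
  pos 2: 10010 XOR 11001 = 01011
  pos 3: 10110 XOR 11001 = 01111
  pos 4: 11110 XOR 11001 = 00111
  pos 6: 11101 XOR 11001 = 00100
  pos 8: 10010 XOR 11001 = 01011
  pos 9: 10110 XOR 11001 = 01111
  pos 10: 11110 XOR 11001 = 00111
Remainder (last 4 bits) = 1110. This is the CRC / FCS.

1110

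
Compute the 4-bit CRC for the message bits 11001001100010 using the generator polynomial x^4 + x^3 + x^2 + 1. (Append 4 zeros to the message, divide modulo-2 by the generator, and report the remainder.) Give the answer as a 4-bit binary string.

Append 4 zeros: 110010011000100000. Divide by 11101 (XOR where the leading bit is 1):
  pos 0: 11001 XOR 11101 = 00100
  pos 2: 10000 XOR 11101 = 01101
  pos 3: 11011 XOR 11101 = 00110
  pos 5: 11010 XOR 11101 = 00111
  pos 7: 11100 XOR 11101 = 00001
  pos 11: 11000 XOR 11101 = 00101
  pos 13: 10100 XOR 11101 = 01001
Remainder (last 4 bits) = 1001. This is the CRC / FCS.

1001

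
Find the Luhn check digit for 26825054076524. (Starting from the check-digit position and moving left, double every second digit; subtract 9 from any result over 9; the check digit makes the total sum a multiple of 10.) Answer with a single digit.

Partial digits right→left: 4 2 5 6 7 0 4 5 0 5 2 8 6 2
Double every second digit counting from the check-digit position (so the 1st, 3rd, 5th, ... of the partial from the right).
  doubled (with −9 where >9): 8 1 5 8 0 4 3 → sum 29
  kept as-is: 2 6 0 5 5 8 2 → sum 28
Total = 29 + 28 = 57.
Check digit = (10 − (57 mod 10)) mod 10 = 3.

3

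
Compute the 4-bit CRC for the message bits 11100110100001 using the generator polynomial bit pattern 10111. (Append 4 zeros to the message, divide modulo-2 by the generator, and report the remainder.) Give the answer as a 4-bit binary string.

0100

Append 4 zeros: 111001101000010000. Divide by 10111 (XOR where the leading bit is 1):
  pos 0: 11100 XOR 10111 = 01011
  pos 1: 10111 XOR 10111 = 00000
  pos 6: 10100 XOR 10111 = 00011
  pos 9: 11001 XOR 10111 = 01110
  pos 10: 11100 XOR 10111 = 01011
  pos 11: 10110 XOR 10111 = 00001
Remainder (last 4 bits) = 0100. This is the CRC / FCS.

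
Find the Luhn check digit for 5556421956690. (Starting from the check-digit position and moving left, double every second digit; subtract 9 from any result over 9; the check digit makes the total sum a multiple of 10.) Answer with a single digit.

Partial digits right→left: 0 9 6 6 5 9 1 2 4 6 5 5 5
Double every second digit counting from the check-digit position (so the 1st, 3rd, 5th, ... of the partial from the right).
  doubled (with −9 where >9): 0 3 1 2 8 1 1 → sum 16
  kept as-is: 9 6 9 2 6 5 → sum 37
Total = 16 + 37 = 53.
Check digit = (10 − (53 mod 10)) mod 10 = 7.

7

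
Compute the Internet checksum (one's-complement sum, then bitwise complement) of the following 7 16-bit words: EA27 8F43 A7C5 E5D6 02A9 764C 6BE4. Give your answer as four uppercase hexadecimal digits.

141E

One's-complement addition (fold any carry out of bit 15 back into bit 0):
  0xEA27 + 0x8F43 = 0x1796A → wrap carry → 0x796B
  0x796B + 0xA7C5 = 0x12130 → wrap carry → 0x2131
  0x2131 + 0xE5D6 = 0x10707 → wrap carry → 0x0708
  0x0708 + 0x02A9 = 0x009B1
  0x09B1 + 0x764C = 0x07FFD
  0x7FFD + 0x6BE4 = 0x0EBE1
One's-complement sum = 0xEBE1.
Checksum = ~0xEBE1 & 0xFFFF = 0x141E.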